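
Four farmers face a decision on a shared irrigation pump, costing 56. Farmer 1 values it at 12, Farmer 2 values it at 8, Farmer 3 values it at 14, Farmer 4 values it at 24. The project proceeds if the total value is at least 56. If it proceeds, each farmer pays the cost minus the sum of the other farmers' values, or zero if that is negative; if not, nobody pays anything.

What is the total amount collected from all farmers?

Total value 58 ≥ cost 56, so it is built.
Farmer 1: others sum to 46; max(0, 56 - 46) = 10.
Farmer 2: others sum to 50; max(0, 56 - 50) = 6.
Farmer 3: others sum to 44; max(0, 56 - 44) = 12.
Farmer 4: others sum to 34; max(0, 56 - 34) = 22.
Total collected = 10 + 6 + 12 + 22 = 50.

50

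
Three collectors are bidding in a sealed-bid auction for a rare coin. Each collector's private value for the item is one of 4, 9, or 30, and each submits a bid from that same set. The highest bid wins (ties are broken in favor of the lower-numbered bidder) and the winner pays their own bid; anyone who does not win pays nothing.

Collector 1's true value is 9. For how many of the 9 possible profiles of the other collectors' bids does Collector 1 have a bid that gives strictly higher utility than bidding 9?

Others bid (4, 4): truth gives 0; bid 4 gives 5 > 0. Violating.
Others bid (4, 9): truth gives 0; no alternative beats it.
Others bid (4, 30): truth gives 0; no alternative beats it.
(Checking all 9 profiles: 1 has a profitable deviation, 8 do not.)

1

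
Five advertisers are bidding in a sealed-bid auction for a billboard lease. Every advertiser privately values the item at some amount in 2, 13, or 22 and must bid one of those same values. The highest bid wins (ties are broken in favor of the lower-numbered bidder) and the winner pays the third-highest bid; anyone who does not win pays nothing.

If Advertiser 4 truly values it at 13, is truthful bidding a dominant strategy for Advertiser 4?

No

Consider the case where Advertiser 1 bids 2, Advertiser 2 bids 2, Advertiser 3 bids 2 and Advertiser 5 bids 22.
Truthful bid 13: loses, pays 0, utility 0.
Bid 22 instead: wins, pays 2, utility 13 - 2 = 11.
Since 11 > 0, bidding 22 is strictly better here, so truthful bidding is not dominant.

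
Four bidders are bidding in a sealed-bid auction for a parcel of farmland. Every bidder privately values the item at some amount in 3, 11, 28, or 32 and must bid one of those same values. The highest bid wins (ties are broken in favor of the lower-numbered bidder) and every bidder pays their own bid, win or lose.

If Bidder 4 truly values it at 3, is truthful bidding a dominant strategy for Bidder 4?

Check each profile of the others' bids and compare truth against every alternative bid.
Others bid (3, 3, 11): truth gives -3, best alternative gives -11.
Others bid (3, 3, 28): truth gives -3, best alternative gives -11.
Others bid (3, 3, 32): truth gives -3, best alternative gives -11.
Others bid (3, 11, 3): truth gives -3, best alternative gives -11.
Others bid (3, 11, 11): truth gives -3, best alternative gives -11.
Others bid (3, 11, 28): truth gives -3, best alternative gives -11.
(Remaining 58 profiles checked similarly; truth is weakly best in each.)
In every case the truthful bid is at least as good as any alternative, so it is a dominant strategy.

Yes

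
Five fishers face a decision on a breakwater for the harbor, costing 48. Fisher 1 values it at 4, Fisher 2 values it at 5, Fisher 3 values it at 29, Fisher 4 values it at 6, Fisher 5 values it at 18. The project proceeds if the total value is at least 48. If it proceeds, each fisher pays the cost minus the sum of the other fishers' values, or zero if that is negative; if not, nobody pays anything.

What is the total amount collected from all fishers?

Total value 62 ≥ cost 48, so it is built.
Fisher 1: others sum to 58; max(0, 48 - 58) = 0.
Fisher 2: others sum to 57; max(0, 48 - 57) = 0.
Fisher 3: others sum to 33; max(0, 48 - 33) = 15.
Fisher 4: others sum to 56; max(0, 48 - 56) = 0.
Fisher 5: others sum to 44; max(0, 48 - 44) = 4.
Total collected = 0 + 0 + 15 + 0 + 4 = 19.

19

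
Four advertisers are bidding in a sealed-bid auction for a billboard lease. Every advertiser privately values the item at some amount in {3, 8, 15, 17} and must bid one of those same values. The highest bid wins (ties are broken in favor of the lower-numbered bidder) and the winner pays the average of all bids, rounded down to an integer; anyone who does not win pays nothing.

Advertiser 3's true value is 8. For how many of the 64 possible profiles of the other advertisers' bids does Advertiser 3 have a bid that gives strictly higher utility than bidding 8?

2

Others bid (3, 8, 3): truth gives 0; bid 15 gives 1 > 0. Violating.
Others bid (8, 3, 3): truth gives 0; bid 15 gives 1 > 0. Violating.
Others bid (3, 3, 3): truth gives 4; no alternative beats it.
Others bid (3, 3, 8): truth gives 3; no alternative beats it.
(Checking all 64 profiles: 2 have a profitable deviation, 62 do not.)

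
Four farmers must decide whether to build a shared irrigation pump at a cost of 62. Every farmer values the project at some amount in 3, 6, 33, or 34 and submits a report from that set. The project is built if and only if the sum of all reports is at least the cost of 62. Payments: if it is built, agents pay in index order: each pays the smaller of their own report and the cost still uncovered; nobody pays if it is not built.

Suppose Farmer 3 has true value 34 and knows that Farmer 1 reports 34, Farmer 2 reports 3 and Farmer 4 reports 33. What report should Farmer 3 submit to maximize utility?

Report 3: project built, pays 3, utility 34 - 3 = 31.
Report 6: project built, pays 6, utility 34 - 6 = 28.
Report 33: project built, pays 25, utility 34 - 25 = 9.
Report 34: project built, pays 25, utility 34 - 25 = 9.
The best choice is 3 with utility 31.

3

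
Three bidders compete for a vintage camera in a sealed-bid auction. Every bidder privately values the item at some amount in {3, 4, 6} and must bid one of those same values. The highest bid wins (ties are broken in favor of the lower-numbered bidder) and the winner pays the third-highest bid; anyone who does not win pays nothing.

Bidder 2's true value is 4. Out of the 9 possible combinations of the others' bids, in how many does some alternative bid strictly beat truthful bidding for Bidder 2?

2

Others bid (3, 6): truth gives 0; bid 6 gives 1 > 0. Violating.
Others bid (4, 3): truth gives 0; bid 6 gives 1 > 0. Violating.
Others bid (3, 3): truth gives 1; no alternative beats it.
Others bid (3, 4): truth gives 1; no alternative beats it.
(Checking all 9 profiles: 2 have a profitable deviation, 7 do not.)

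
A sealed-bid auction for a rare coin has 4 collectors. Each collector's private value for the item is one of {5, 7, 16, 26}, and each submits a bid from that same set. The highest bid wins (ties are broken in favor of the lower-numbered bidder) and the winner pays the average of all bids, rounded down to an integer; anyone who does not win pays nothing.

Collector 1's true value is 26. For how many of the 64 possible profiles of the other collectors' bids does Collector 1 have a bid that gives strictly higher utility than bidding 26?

Others bid (5, 5, 5): truth gives 16; bid 5 gives 21 > 16. Violating.
Others bid (5, 5, 7): truth gives 16; bid 7 gives 20 > 16. Violating.
Others bid (5, 5, 16): truth gives 13; bid 16 gives 16 > 13. Violating.
Others bid (5, 7, 5): truth gives 16; bid 7 gives 20 > 16. Violating.
Others bid (5, 5, 26): truth gives 11; no alternative beats it.
Others bid (5, 7, 26): truth gives 10; no alternative beats it.
(Checking all 64 profiles: 27 have a profitable deviation, 37 do not.)

27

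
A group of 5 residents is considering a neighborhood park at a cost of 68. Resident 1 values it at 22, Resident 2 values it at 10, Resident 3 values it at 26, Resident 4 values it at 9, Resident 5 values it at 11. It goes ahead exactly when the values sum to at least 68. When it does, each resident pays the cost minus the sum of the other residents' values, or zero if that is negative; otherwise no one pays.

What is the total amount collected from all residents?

Total value 78 ≥ cost 68, so it is built.
Resident 1: others sum to 56; max(0, 68 - 56) = 12.
Resident 2: others sum to 68; max(0, 68 - 68) = 0.
Resident 3: others sum to 52; max(0, 68 - 52) = 16.
Resident 4: others sum to 69; max(0, 68 - 69) = 0.
Resident 5: others sum to 67; max(0, 68 - 67) = 1.
Total collected = 12 + 0 + 16 + 0 + 1 = 29.

29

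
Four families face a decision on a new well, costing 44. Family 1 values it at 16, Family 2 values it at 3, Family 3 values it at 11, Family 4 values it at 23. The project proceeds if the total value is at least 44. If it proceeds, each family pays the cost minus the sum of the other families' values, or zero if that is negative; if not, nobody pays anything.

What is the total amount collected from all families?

23

Total value 53 ≥ cost 44, so it is built.
Family 1: others sum to 37; max(0, 44 - 37) = 7.
Family 2: others sum to 50; max(0, 44 - 50) = 0.
Family 3: others sum to 42; max(0, 44 - 42) = 2.
Family 4: others sum to 30; max(0, 44 - 30) = 14.
Total collected = 7 + 0 + 2 + 14 = 23.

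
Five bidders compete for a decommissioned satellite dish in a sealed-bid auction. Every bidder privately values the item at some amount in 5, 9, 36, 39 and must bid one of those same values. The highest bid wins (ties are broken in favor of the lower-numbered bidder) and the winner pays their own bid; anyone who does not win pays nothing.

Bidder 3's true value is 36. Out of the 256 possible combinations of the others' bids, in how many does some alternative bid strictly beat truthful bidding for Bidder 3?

4

Others bid (5, 5, 5, 5): truth gives 0; bid 9 gives 27 > 0. Violating.
Others bid (5, 5, 5, 9): truth gives 0; bid 9 gives 27 > 0. Violating.
Others bid (5, 5, 9, 5): truth gives 0; bid 9 gives 27 > 0. Violating.
Others bid (5, 5, 9, 9): truth gives 0; bid 9 gives 27 > 0. Violating.
Others bid (5, 5, 5, 36): truth gives 0; no alternative beats it.
Others bid (5, 5, 5, 39): truth gives 0; no alternative beats it.
(Checking all 256 profiles: 4 have a profitable deviation, 252 do not.)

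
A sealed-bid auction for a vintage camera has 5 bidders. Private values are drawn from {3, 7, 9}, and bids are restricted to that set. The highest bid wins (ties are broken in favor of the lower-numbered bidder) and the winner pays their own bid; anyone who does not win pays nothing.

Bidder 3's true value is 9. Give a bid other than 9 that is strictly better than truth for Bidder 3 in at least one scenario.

7

Suppose Bidder 1 bids 3, Bidder 2 bids 3, Bidder 4 bids 3 and Bidder 5 bids 3.
Bid 9: wins, pays 9, utility 9 - 9 = 0.
Bid 7: wins, pays 7, utility 9 - 7 = 2.
So bidding 7 beats truth here (2 > 0).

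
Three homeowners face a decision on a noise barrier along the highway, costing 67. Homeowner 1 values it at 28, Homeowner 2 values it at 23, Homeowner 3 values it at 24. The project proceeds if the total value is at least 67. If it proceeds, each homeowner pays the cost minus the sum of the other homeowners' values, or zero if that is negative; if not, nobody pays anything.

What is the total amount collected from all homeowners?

Total value 75 ≥ cost 67, so it is built.
Homeowner 1: others sum to 47; max(0, 67 - 47) = 20.
Homeowner 2: others sum to 52; max(0, 67 - 52) = 15.
Homeowner 3: others sum to 51; max(0, 67 - 51) = 16.
Total collected = 20 + 15 + 16 = 51.

51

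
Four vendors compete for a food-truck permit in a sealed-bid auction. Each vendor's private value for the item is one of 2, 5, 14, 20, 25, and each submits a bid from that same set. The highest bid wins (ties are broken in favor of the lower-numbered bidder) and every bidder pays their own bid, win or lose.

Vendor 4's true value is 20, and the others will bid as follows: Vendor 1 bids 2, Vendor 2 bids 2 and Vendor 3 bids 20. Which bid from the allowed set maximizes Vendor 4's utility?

2

Bid 2: loses but pays 2, utility -2.
Bid 5: loses but pays 5, utility -5.
Bid 14: loses but pays 14, utility -14.
Bid 20: loses but pays 20, utility -20.
Bid 25: wins, pays 25, utility 20 - 25 = -5.
The best choice is 2 with utility -2.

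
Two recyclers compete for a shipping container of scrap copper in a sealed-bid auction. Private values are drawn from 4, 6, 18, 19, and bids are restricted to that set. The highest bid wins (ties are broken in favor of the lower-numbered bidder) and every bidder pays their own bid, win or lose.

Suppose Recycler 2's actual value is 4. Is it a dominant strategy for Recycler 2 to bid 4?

No

Consider the case where Recycler 1 bids 4.
Truthful bid 4: loses but pays 4, utility -4.
Bid 6 instead: wins, pays 6, utility 4 - 6 = -2.
Since -2 > -4, bidding 6 is strictly better here, so truthful bidding is not dominant.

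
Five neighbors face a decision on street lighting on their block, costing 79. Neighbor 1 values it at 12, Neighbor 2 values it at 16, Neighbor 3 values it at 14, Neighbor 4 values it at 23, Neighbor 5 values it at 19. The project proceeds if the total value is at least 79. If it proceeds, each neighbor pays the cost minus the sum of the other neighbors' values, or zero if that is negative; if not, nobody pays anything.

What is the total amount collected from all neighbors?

Total value 84 ≥ cost 79, so it is built.
Neighbor 1: others sum to 72; max(0, 79 - 72) = 7.
Neighbor 2: others sum to 68; max(0, 79 - 68) = 11.
Neighbor 3: others sum to 70; max(0, 79 - 70) = 9.
Neighbor 4: others sum to 61; max(0, 79 - 61) = 18.
Neighbor 5: others sum to 65; max(0, 79 - 65) = 14.
Total collected = 7 + 11 + 9 + 18 + 14 = 59.

59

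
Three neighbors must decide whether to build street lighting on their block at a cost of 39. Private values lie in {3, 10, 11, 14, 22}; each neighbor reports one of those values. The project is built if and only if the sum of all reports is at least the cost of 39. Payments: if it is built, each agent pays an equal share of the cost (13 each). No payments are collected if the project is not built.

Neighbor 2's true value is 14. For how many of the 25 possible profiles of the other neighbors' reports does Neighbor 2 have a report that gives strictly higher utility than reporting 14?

8

Others report (3, 14): truth gives 0; report 22 gives 1 > 0. Violating.
Others report (10, 10): truth gives 0; report 22 gives 1 > 0. Violating.
Others report (10, 11): truth gives 0; report 22 gives 1 > 0. Violating.
Others report (10, 14): truth gives 0; report 22 gives 1 > 0. Violating.
Others report (3, 3): truth gives 0; no alternative beats it.
Others report (3, 10): truth gives 0; no alternative beats it.
(Checking all 25 profiles: 8 have a profitable deviation, 17 do not.)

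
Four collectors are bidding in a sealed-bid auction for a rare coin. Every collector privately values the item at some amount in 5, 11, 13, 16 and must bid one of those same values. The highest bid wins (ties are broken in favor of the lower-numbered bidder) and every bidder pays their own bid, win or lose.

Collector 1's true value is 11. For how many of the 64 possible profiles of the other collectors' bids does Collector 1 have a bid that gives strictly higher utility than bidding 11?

57

Others bid (5, 5, 5): truth gives 0; bid 5 gives 6 > 0. Violating.
Others bid (5, 5, 13): truth gives -11; bid 13 gives -2 > -11. Violating.
Others bid (5, 5, 16): truth gives -11; bid 5 gives -5 > -11. Violating.
Others bid (5, 11, 13): truth gives -11; bid 13 gives -2 > -11. Violating.
Others bid (5, 5, 11): truth gives 0; no alternative beats it.
Others bid (5, 11, 5): truth gives 0; no alternative beats it.
(Checking all 64 profiles: 57 have a profitable deviation, 7 do not.)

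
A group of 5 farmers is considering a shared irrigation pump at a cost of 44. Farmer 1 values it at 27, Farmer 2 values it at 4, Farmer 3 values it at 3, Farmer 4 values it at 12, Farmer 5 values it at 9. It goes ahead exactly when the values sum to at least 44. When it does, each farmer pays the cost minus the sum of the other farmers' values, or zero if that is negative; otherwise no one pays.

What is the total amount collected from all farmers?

Total value 55 ≥ cost 44, so it is built.
Farmer 1: others sum to 28; max(0, 44 - 28) = 16.
Farmer 2: others sum to 51; max(0, 44 - 51) = 0.
Farmer 3: others sum to 52; max(0, 44 - 52) = 0.
Farmer 4: others sum to 43; max(0, 44 - 43) = 1.
Farmer 5: others sum to 46; max(0, 44 - 46) = 0.
Total collected = 16 + 0 + 0 + 1 + 0 = 17.

17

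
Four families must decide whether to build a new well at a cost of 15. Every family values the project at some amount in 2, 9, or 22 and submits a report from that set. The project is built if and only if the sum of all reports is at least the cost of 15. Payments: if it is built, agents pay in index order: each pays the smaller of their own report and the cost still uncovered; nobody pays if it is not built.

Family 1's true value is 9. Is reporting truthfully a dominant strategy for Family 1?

No

Consider the case where Family 2 reports 2, Family 3 reports 2 and Family 4 reports 9.
Truthful report 9: project built, pays 9, utility 9 - 9 = 0.
Report 2 instead: project built, pays 2, utility 9 - 2 = 7.
Since 7 > 0, reporting 2 is strictly better here, so truthful reporting is not dominant.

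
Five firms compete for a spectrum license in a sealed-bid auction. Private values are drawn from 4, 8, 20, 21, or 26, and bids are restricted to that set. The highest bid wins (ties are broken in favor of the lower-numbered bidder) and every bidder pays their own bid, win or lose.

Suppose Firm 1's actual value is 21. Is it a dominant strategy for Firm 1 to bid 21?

Consider the case where Firm 2 bids 4, Firm 3 bids 4, Firm 4 bids 4 and Firm 5 bids 4.
Truthful bid 21: wins, pays 21, utility 21 - 21 = 0.
Bid 4 instead: wins, pays 4, utility 21 - 4 = 17.
Since 17 > 0, bidding 4 is strictly better here, so truthful bidding is not dominant.

No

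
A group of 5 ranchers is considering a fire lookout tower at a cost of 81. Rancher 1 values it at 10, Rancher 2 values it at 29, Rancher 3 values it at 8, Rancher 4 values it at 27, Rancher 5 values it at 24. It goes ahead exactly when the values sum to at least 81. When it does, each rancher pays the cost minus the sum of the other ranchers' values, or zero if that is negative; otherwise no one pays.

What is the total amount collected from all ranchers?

29

Total value 98 ≥ cost 81, so it is built.
Rancher 1: others sum to 88; max(0, 81 - 88) = 0.
Rancher 2: others sum to 69; max(0, 81 - 69) = 12.
Rancher 3: others sum to 90; max(0, 81 - 90) = 0.
Rancher 4: others sum to 71; max(0, 81 - 71) = 10.
Rancher 5: others sum to 74; max(0, 81 - 74) = 7.
Total collected = 0 + 12 + 0 + 10 + 7 = 29.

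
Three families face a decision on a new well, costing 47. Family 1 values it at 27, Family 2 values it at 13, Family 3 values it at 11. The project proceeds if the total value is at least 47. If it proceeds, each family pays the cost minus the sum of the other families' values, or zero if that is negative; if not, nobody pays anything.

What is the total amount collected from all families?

Total value 51 ≥ cost 47, so it is built.
Family 1: others sum to 24; max(0, 47 - 24) = 23.
Family 2: others sum to 38; max(0, 47 - 38) = 9.
Family 3: others sum to 40; max(0, 47 - 40) = 7.
Total collected = 23 + 9 + 7 = 39.

39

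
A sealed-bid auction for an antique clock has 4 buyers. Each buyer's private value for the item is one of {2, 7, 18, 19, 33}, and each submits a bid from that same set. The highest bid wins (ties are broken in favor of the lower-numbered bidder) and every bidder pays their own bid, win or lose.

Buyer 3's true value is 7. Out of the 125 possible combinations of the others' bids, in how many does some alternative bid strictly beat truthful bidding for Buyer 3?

123

Others bid (2, 2, 18): truth gives -7; bid 2 gives -2 > -7. Violating.
Others bid (2, 2, 19): truth gives -7; bid 2 gives -2 > -7. Violating.
Others bid (2, 2, 33): truth gives -7; bid 2 gives -2 > -7. Violating.
Others bid (2, 7, 2): truth gives -7; bid 2 gives -2 > -7. Violating.
Others bid (2, 2, 2): truth gives 0; no alternative beats it.
Others bid (2, 2, 7): truth gives 0; no alternative beats it.
(Checking all 125 profiles: 123 have a profitable deviation, 2 do not.)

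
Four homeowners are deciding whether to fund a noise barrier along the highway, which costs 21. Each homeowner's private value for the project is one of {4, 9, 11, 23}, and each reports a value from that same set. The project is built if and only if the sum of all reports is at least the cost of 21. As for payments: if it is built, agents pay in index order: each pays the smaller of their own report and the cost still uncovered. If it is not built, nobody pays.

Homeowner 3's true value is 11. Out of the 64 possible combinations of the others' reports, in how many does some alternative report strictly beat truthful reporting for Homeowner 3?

20

Others report (4, 4, 4): truth gives 0; report 9 gives 2 > 0. Violating.
Others report (4, 4, 9): truth gives 0; report 4 gives 7 > 0. Violating.
Others report (4, 4, 11): truth gives 0; report 4 gives 7 > 0. Violating.
Others report (4, 4, 23): truth gives 0; report 4 gives 7 > 0. Violating.
Others report (4, 23, 4): truth gives 11; no alternative beats it.
Others report (4, 23, 9): truth gives 11; no alternative beats it.
(Checking all 64 profiles: 20 have a profitable deviation, 44 do not.)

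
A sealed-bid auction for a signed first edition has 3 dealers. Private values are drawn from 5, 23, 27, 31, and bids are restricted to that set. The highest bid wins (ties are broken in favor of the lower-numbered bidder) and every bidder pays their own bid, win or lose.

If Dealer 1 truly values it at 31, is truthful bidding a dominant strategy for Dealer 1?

No

Consider the case where Dealer 2 bids 5 and Dealer 3 bids 5.
Truthful bid 31: wins, pays 31, utility 31 - 31 = 0.
Bid 5 instead: wins, pays 5, utility 31 - 5 = 26.
Since 26 > 0, bidding 5 is strictly better here, so truthful bidding is not dominant.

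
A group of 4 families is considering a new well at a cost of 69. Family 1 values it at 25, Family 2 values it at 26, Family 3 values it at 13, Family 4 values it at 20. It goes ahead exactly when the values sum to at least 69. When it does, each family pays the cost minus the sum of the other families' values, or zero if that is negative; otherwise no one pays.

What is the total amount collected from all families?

Total value 84 ≥ cost 69, so it is built.
Family 1: others sum to 59; max(0, 69 - 59) = 10.
Family 2: others sum to 58; max(0, 69 - 58) = 11.
Family 3: others sum to 71; max(0, 69 - 71) = 0.
Family 4: others sum to 64; max(0, 69 - 64) = 5.
Total collected = 10 + 11 + 0 + 5 = 26.

26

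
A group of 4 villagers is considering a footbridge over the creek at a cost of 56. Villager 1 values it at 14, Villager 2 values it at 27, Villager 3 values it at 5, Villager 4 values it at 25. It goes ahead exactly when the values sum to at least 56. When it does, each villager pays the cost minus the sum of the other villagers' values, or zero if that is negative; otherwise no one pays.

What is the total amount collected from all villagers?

Total value 71 ≥ cost 56, so it is built.
Villager 1: others sum to 57; max(0, 56 - 57) = 0.
Villager 2: others sum to 44; max(0, 56 - 44) = 12.
Villager 3: others sum to 66; max(0, 56 - 66) = 0.
Villager 4: others sum to 46; max(0, 56 - 46) = 10.
Total collected = 0 + 12 + 0 + 10 = 22.

22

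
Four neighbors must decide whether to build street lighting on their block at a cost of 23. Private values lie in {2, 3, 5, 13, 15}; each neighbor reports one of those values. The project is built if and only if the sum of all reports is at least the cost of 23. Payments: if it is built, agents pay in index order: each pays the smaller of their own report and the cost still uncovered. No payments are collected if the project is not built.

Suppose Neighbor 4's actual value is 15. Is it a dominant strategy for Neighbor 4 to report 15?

Yes

Check each profile of the others' reports and compare truth against every alternative report.
Others report (2, 2, 5): truth gives 1, best alternative gives 0.
Others report (2, 5, 2): truth gives 1, best alternative gives 0.
Others report (3, 3, 3): truth gives 1, best alternative gives 0.
Others report (5, 2, 2): truth gives 1, best alternative gives 0.
Others report (2, 13, 13): truth gives 15, best alternative gives 15.
Others report (2, 13, 15): truth gives 15, best alternative gives 15.
(Remaining 119 profiles checked similarly; truth is weakly best in each.)
In every case the truthful report is at least as good as any alternative, so it is a dominant strategy.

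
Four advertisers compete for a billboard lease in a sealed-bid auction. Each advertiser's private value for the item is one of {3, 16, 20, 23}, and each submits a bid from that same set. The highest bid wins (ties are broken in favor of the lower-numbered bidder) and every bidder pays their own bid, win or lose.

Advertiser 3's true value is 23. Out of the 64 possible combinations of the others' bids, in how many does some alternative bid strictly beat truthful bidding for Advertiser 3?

40

Others bid (3, 3, 3): truth gives 0; bid 16 gives 7 > 0. Violating.
Others bid (3, 3, 16): truth gives 0; bid 16 gives 7 > 0. Violating.
Others bid (3, 3, 20): truth gives 0; bid 20 gives 3 > 0. Violating.
Others bid (3, 16, 3): truth gives 0; bid 20 gives 3 > 0. Violating.
Others bid (3, 3, 23): truth gives 0; no alternative beats it.
Others bid (3, 16, 23): truth gives 0; no alternative beats it.
(Checking all 64 profiles: 40 have a profitable deviation, 24 do not.)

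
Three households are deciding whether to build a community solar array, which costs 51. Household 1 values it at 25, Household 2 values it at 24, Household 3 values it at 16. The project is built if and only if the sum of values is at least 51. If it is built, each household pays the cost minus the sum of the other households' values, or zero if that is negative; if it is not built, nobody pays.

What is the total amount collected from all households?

Total value 65 ≥ cost 51, so it is built.
Household 1: others sum to 40; max(0, 51 - 40) = 11.
Household 2: others sum to 41; max(0, 51 - 41) = 10.
Household 3: others sum to 49; max(0, 51 - 49) = 2.
Total collected = 11 + 10 + 2 = 23.

23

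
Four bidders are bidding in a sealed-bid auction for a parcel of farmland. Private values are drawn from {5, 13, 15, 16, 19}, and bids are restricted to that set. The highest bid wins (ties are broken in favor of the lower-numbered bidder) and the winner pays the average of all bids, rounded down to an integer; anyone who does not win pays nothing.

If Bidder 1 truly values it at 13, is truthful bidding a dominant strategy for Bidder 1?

Consider the case where Bidder 2 bids 5, Bidder 3 bids 5 and Bidder 4 bids 5.
Truthful bid 13: wins, pays 7, utility 13 - 7 = 6.
Bid 5 instead: wins, pays 5, utility 13 - 5 = 8.
Since 8 > 6, bidding 5 is strictly better here, so truthful bidding is not dominant.

No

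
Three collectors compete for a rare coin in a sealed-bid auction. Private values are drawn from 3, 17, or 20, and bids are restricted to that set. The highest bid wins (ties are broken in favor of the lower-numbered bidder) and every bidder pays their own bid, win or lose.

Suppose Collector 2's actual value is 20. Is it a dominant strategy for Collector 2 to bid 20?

No

Consider the case where Collector 1 bids 3 and Collector 3 bids 3.
Truthful bid 20: wins, pays 20, utility 20 - 20 = 0.
Bid 17 instead: wins, pays 17, utility 20 - 17 = 3.
Since 3 > 0, bidding 17 is strictly better here, so truthful bidding is not dominant.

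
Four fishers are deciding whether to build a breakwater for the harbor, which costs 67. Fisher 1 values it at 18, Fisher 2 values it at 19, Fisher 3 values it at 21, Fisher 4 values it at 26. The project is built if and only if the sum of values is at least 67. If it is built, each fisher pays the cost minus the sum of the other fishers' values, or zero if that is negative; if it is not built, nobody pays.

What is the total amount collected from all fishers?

Total value 84 ≥ cost 67, so it is built.
Fisher 1: others sum to 66; max(0, 67 - 66) = 1.
Fisher 2: others sum to 65; max(0, 67 - 65) = 2.
Fisher 3: others sum to 63; max(0, 67 - 63) = 4.
Fisher 4: others sum to 58; max(0, 67 - 58) = 9.
Total collected = 1 + 2 + 4 + 9 = 16.

16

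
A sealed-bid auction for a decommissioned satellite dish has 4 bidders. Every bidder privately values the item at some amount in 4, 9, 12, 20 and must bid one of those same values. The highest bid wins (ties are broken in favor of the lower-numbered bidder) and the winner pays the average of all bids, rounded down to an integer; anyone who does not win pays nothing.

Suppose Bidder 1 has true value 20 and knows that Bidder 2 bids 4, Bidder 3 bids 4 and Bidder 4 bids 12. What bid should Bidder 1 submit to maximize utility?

12

Bid 4: loses, pays 0, utility 0.
Bid 9: loses, pays 0, utility 0.
Bid 12: wins, pays 8, utility 20 - 8 = 12.
Bid 20: wins, pays 10, utility 20 - 10 = 10.
The best choice is 12 with utility 12.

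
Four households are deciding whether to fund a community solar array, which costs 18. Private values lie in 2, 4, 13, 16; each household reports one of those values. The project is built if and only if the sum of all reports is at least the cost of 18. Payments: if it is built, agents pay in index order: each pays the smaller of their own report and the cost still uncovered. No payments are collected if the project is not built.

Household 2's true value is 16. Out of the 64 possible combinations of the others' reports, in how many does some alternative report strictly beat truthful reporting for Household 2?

Others report (2, 2, 2): truth gives 0; report 13 gives 3 > 0. Violating.
Others report (2, 2, 4): truth gives 0; report 13 gives 3 > 0. Violating.
Others report (2, 2, 13): truth gives 0; report 2 gives 14 > 0. Violating.
Others report (2, 2, 16): truth gives 0; report 2 gives 14 > 0. Violating.
Others report (16, 2, 2): truth gives 14; no alternative beats it.
Others report (16, 2, 4): truth gives 14; no alternative beats it.
(Checking all 64 profiles: 48 have a profitable deviation, 16 do not.)

48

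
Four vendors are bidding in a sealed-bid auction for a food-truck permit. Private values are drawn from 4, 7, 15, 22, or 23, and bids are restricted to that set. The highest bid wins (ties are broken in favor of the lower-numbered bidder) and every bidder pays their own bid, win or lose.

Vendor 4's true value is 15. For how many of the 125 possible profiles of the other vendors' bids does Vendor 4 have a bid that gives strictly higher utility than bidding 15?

Others bid (4, 4, 4): truth gives 0; bid 7 gives 8 > 0. Violating.
Others bid (4, 4, 15): truth gives -15; bid 4 gives -4 > -15. Violating.
Others bid (4, 4, 22): truth gives -15; bid 4 gives -4 > -15. Violating.
Others bid (4, 4, 23): truth gives -15; bid 4 gives -4 > -15. Violating.
Others bid (4, 4, 7): truth gives 0; no alternative beats it.
Others bid (4, 7, 4): truth gives 0; no alternative beats it.
(Checking all 125 profiles: 118 have a profitable deviation, 7 do not.)

118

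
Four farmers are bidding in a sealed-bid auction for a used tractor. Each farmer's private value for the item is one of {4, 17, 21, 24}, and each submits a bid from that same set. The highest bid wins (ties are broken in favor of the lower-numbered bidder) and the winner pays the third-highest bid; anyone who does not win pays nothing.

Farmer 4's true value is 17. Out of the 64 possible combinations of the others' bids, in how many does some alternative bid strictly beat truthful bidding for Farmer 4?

Others bid (4, 4, 17): truth gives 0; bid 21 gives 13 > 0. Violating.
Others bid (4, 4, 21): truth gives 0; bid 24 gives 13 > 0. Violating.
Others bid (4, 17, 4): truth gives 0; bid 21 gives 13 > 0. Violating.
Others bid (4, 21, 4): truth gives 0; bid 24 gives 13 > 0. Violating.
Others bid (4, 4, 4): truth gives 13; no alternative beats it.
Others bid (4, 4, 24): truth gives 0; no alternative beats it.
(Checking all 64 profiles: 6 have a profitable deviation, 58 do not.)

6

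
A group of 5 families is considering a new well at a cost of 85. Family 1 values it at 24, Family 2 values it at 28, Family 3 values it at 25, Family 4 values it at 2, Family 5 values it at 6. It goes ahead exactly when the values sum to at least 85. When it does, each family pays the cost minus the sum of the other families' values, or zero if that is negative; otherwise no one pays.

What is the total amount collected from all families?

85

Total value 85 ≥ cost 85, so it is built.
Family 1: others sum to 61; max(0, 85 - 61) = 24.
Family 2: others sum to 57; max(0, 85 - 57) = 28.
Family 3: others sum to 60; max(0, 85 - 60) = 25.
Family 4: others sum to 83; max(0, 85 - 83) = 2.
Family 5: others sum to 79; max(0, 85 - 79) = 6.
Total collected = 24 + 28 + 25 + 2 + 6 = 85.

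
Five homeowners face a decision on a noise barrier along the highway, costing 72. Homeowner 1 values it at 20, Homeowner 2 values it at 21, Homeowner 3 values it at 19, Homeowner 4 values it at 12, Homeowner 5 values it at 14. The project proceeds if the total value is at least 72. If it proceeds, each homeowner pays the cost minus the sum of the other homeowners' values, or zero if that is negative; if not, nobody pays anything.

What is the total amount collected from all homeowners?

Total value 86 ≥ cost 72, so it is built.
Homeowner 1: others sum to 66; max(0, 72 - 66) = 6.
Homeowner 2: others sum to 65; max(0, 72 - 65) = 7.
Homeowner 3: others sum to 67; max(0, 72 - 67) = 5.
Homeowner 4: others sum to 74; max(0, 72 - 74) = 0.
Homeowner 5: others sum to 72; max(0, 72 - 72) = 0.
Total collected = 6 + 7 + 5 + 0 + 0 = 18.

18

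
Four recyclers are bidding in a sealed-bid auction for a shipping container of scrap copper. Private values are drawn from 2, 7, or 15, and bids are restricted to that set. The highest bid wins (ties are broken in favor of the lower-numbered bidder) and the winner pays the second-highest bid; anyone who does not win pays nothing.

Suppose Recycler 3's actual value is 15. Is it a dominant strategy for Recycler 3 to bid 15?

Yes

Check each profile of the others' bids and compare truth against every alternative bid.
Others bid (2, 7, 2): truth gives 8, best alternative gives 0.
Others bid (2, 7, 7): truth gives 8, best alternative gives 0.
Others bid (7, 2, 2): truth gives 8, best alternative gives 0.
Others bid (7, 2, 7): truth gives 8, best alternative gives 0.
Others bid (7, 7, 2): truth gives 8, best alternative gives 0.
Others bid (7, 7, 7): truth gives 8, best alternative gives 0.
(Remaining 21 profiles checked similarly; truth is weakly best in each.)
In every case the truthful bid is at least as good as any alternative, so it is a dominant strategy.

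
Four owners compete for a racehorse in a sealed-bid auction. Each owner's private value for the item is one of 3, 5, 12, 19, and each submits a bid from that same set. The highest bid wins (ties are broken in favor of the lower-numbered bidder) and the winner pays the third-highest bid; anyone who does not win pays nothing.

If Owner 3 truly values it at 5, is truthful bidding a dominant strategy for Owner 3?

No

Consider the case where Owner 1 bids 3, Owner 2 bids 3 and Owner 4 bids 12.
Truthful bid 5: loses, pays 0, utility 0.
Bid 12 instead: wins, pays 3, utility 5 - 3 = 2.
Since 2 > 0, bidding 12 is strictly better here, so truthful bidding is not dominant.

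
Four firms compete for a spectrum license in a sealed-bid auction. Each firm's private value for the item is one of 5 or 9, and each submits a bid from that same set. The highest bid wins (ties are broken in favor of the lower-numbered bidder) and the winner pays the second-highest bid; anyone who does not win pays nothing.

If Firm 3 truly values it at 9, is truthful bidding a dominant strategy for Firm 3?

Check each profile of the others' bids and compare truth against every alternative bid.
Others bid (5, 5, 5): truth gives 4, best alternative gives 0.
Others bid (5, 5, 9): truth gives 0, best alternative gives 0.
Others bid (5, 9, 5): truth gives 0, best alternative gives 0.
Others bid (5, 9, 9): truth gives 0, best alternative gives 0.
Others bid (9, 5, 5): truth gives 0, best alternative gives 0.
Others bid (9, 5, 9): truth gives 0, best alternative gives 0.
(Remaining 2 profiles checked similarly; truth is weakly best in each.)
In every case the truthful bid is at least as good as any alternative, so it is a dominant strategy.

Yes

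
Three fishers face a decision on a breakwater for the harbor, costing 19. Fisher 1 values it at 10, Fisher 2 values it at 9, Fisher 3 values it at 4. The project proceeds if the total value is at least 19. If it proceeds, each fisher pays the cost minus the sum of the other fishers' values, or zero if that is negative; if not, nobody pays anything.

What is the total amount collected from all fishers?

11

Total value 23 ≥ cost 19, so it is built.
Fisher 1: others sum to 13; max(0, 19 - 13) = 6.
Fisher 2: others sum to 14; max(0, 19 - 14) = 5.
Fisher 3: others sum to 19; max(0, 19 - 19) = 0.
Total collected = 6 + 5 + 0 = 11.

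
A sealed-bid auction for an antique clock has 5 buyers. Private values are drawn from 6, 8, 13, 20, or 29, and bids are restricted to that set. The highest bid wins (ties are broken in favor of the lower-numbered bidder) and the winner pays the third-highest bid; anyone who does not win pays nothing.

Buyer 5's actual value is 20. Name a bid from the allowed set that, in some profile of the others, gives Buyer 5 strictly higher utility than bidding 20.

29

Suppose Buyer 1 bids 6, Buyer 2 bids 6, Buyer 3 bids 6 and Buyer 4 bids 20.
Bid 20: loses, pays 0, utility 0.
Bid 29: wins, pays 6, utility 20 - 6 = 14.
So bidding 29 beats truth here (14 > 0).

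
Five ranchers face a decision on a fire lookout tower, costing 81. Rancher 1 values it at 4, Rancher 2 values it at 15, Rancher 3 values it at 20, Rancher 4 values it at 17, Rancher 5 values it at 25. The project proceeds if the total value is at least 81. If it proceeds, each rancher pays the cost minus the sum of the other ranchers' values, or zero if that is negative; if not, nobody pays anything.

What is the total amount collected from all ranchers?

Total value 81 ≥ cost 81, so it is built.
Rancher 1: others sum to 77; max(0, 81 - 77) = 4.
Rancher 2: others sum to 66; max(0, 81 - 66) = 15.
Rancher 3: others sum to 61; max(0, 81 - 61) = 20.
Rancher 4: others sum to 64; max(0, 81 - 64) = 17.
Rancher 5: others sum to 56; max(0, 81 - 56) = 25.
Total collected = 4 + 15 + 20 + 17 + 25 = 81.

81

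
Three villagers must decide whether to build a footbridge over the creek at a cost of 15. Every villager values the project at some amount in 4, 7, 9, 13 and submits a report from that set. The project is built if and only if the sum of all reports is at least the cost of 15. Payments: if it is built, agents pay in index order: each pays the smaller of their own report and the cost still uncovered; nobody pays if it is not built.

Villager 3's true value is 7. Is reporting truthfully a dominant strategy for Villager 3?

Check each profile of the others' reports and compare truth against every alternative report.
Others report (4, 13): truth gives 7, best alternative gives 7.
Others report (7, 9): truth gives 7, best alternative gives 7.
Others report (7, 13): truth gives 7, best alternative gives 7.
Others report (9, 7): truth gives 7, best alternative gives 7.
Others report (9, 9): truth gives 7, best alternative gives 7.
Others report (9, 13): truth gives 7, best alternative gives 7.
(Remaining 10 profiles checked similarly; truth is weakly best in each.)
In every case the truthful report is at least as good as any alternative, so it is a dominant strategy.

Yes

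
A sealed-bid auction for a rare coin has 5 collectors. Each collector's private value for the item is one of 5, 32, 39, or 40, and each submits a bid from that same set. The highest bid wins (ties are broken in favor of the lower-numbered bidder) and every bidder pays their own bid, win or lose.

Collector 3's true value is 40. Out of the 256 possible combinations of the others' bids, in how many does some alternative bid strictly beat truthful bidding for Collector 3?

148

Others bid (5, 5, 5, 5): truth gives 0; bid 32 gives 8 > 0. Violating.
Others bid (5, 5, 5, 32): truth gives 0; bid 32 gives 8 > 0. Violating.
Others bid (5, 5, 5, 39): truth gives 0; bid 39 gives 1 > 0. Violating.
Others bid (5, 5, 32, 5): truth gives 0; bid 32 gives 8 > 0. Violating.
Others bid (5, 5, 5, 40): truth gives 0; no alternative beats it.
Others bid (5, 5, 32, 40): truth gives 0; no alternative beats it.
(Checking all 256 profiles: 148 have a profitable deviation, 108 do not.)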